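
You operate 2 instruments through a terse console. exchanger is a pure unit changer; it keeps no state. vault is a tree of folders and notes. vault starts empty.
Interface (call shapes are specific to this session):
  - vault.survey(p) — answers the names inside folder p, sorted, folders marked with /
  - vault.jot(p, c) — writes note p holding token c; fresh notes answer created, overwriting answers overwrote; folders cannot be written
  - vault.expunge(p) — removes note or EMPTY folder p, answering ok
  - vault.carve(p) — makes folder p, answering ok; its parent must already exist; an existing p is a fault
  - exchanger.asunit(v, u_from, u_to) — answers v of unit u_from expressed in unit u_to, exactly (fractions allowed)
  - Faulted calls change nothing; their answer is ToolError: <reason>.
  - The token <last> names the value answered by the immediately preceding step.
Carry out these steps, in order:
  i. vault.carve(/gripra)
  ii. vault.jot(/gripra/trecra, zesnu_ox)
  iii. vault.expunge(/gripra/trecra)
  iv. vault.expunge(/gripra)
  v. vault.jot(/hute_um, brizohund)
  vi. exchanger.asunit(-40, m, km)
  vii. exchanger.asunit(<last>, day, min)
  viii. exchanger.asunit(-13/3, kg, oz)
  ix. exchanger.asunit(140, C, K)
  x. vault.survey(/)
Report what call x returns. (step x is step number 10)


! 1. vault.carve(/gripra) == ok
! 2. vault.jot(/gripra/trecra, zesnu_ox) == created
! 3. vault.expunge(/gripra/trecra) == ok
! 4. vault.expunge(/gripra) == ok
! 5. vault.jot(/hute_um, brizohund) == created
! 6. exchanger.asunit(-40, m, km) == -1/25
! 7. exchanger.asunit(<last>, day, min) == -288/5
! 8. exchanger.asunit(-13/3, kg, oz) == -20800000000/136077711
! 9. exchanger.asunit(140, C, K) == 8263/20
! 10. vault.survey(/) == [hute_um]

Answer: [hute_um]


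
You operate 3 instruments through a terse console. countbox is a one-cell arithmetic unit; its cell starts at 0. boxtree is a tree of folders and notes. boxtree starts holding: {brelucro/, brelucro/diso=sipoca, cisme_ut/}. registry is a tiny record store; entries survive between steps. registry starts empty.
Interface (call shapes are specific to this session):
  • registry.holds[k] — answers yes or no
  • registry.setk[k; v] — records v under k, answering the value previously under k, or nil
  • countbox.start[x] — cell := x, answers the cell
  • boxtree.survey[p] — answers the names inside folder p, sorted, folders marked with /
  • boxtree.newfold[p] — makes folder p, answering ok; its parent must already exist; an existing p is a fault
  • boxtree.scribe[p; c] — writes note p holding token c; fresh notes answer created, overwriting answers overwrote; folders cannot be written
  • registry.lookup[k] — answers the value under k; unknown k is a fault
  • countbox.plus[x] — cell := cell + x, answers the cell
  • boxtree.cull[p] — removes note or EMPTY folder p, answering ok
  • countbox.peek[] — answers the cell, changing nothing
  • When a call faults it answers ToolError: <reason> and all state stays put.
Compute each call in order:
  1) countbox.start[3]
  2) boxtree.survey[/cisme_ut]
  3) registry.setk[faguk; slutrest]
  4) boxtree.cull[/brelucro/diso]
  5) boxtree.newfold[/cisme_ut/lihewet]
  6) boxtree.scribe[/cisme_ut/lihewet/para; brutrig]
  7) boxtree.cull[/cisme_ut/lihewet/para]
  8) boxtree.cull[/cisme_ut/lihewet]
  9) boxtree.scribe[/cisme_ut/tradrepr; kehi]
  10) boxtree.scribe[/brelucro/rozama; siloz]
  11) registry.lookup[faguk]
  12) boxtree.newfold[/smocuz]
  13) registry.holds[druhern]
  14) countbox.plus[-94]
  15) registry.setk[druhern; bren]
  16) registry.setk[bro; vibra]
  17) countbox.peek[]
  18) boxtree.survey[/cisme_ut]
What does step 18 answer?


Answer: [tradrepr]

Derivation:
! countbox.start(3) : 3
! boxtree.survey(/cisme_ut) : []
! registry.setk(faguk, slutrest) : nil
! boxtree.cull(/brelucro/diso) : ok
! boxtree.newfold(/cisme_ut/lihewet) : ok
! boxtree.scribe(/cisme_ut/lihewet/para, brutrig) : created
! boxtree.cull(/cisme_ut/lihewet/para) : ok
! boxtree.cull(/cisme_ut/lihewet) : ok
! boxtree.scribe(/cisme_ut/tradrepr, kehi) : created
! boxtree.scribe(/brelucro/rozama, siloz) : created
! registry.lookup(faguk) : slutrest
! boxtree.newfold(/smocuz) : ok
! registry.holds(druhern) : no
! countbox.plus(-94) : -91
! registry.setk(druhern, bren) : nil
! registry.setk(bro, vibra) : nil
! countbox.peek() : -91
! boxtree.survey(/cisme_ut) : [tradrepr]


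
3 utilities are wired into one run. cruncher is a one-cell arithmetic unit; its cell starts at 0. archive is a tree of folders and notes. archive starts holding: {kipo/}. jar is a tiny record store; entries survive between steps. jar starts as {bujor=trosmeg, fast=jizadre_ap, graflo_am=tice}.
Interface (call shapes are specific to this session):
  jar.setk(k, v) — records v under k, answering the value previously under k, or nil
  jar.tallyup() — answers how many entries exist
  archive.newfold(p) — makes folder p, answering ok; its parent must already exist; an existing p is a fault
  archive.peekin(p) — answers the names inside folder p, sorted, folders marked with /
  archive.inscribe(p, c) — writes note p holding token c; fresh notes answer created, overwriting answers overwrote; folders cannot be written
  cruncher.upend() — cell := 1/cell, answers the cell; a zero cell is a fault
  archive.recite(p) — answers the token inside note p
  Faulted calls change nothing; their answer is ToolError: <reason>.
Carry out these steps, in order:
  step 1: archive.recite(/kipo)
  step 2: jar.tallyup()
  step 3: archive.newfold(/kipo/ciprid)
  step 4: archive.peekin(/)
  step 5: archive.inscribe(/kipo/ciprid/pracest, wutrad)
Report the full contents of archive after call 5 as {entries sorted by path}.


Answer: {kipo/, kipo/ciprid/, kipo/ciprid/pracest=wutrad}

Derivation:
>> archive.recite(p='/kipo')
<< ToolError: is a directory
>> jar.tallyup()
<< 3
>> archive.newfold(p='/kipo/ciprid')
<< ok
>> archive.peekin(p='/')
<< [kipo/]
>> archive.inscribe(p='/kipo/ciprid/pracest', c='wutrad')
<< created


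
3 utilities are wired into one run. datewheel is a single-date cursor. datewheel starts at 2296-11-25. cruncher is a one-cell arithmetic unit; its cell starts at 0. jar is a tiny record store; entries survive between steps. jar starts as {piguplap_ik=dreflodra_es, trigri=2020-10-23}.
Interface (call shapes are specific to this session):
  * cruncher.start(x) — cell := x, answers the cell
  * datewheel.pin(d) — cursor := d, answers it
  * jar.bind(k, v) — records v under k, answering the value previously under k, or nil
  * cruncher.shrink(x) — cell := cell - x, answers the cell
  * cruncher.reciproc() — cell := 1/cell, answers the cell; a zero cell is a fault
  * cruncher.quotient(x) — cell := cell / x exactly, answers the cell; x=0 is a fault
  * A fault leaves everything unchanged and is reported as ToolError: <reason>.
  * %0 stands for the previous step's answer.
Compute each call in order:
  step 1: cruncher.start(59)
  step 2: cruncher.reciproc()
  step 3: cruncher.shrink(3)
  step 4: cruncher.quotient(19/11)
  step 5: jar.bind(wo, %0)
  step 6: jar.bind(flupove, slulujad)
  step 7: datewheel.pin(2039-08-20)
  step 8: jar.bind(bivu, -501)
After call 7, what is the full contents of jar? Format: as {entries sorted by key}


Answer: {flupove=slulujad, piguplap_ik=dreflodra_es, trigri=2020-10-23, wo=-1936/1121}

Derivation:
I invoke start with x: 59, → 59.
I use reciproc(), and observe 1/59.
I call shrink with x: 3, which returns -176/59.
Then quotient with x: 19/11, which returns -1936/1121.
Using bind with k: wo, v: %0, yielding nil.
Next I call bind with k: flupove, v: slulujad, and see nil.
Calling pin with d: 2039-08-20, — result: 2039-08-20.
Invoking bind with k: bivu, v: -501, giving nil.


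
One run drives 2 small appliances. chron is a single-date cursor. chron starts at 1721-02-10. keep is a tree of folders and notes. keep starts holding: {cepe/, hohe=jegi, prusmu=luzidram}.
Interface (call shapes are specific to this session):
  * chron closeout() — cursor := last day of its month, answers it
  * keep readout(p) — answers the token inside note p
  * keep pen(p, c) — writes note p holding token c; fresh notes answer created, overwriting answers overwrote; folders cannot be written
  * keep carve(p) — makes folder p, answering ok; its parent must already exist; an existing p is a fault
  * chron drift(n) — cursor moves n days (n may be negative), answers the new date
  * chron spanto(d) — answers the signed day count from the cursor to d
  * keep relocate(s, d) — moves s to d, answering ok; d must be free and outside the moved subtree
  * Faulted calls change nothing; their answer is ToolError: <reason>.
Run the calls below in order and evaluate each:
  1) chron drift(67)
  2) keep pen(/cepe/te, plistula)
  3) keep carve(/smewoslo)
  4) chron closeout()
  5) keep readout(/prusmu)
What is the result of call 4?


Now I run chron drift on n='67', yielding 1721-04-18.
Then keep pen on p='/cepe/te', c='plistula', → created.
I call keep carve on p='/smewoslo', and get ok.
I invoke chron closeout, and get 1721-04-30.
I run keep readout on p='/prusmu', → luzidram.

Answer: 1721-04-30


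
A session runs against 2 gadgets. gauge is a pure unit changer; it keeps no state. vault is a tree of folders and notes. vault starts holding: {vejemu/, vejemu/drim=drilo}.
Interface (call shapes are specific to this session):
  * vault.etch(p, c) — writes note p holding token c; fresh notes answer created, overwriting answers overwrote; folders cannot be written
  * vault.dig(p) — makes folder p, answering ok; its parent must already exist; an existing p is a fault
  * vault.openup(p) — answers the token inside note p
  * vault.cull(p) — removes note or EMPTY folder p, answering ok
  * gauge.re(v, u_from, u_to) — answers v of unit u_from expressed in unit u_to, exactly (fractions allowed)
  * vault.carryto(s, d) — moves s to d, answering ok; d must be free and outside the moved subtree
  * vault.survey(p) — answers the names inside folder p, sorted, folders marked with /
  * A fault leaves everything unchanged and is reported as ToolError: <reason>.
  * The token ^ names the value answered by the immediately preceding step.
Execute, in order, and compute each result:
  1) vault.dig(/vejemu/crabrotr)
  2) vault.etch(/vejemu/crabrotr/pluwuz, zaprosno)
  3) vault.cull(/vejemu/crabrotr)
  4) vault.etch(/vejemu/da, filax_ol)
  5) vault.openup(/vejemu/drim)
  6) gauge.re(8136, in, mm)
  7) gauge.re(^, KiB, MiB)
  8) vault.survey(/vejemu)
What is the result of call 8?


Answer: [crabrotr/, da, drim]

Derivation:
-- vault.dig(p→/vejemu/crabrotr) : ok
-- vault.etch(p→/vejemu/crabrotr/pluwuz, c→zaprosno) : created
-- vault.cull(p→/vejemu/crabrotr) : ToolError: not empty
-- vault.etch(p→/vejemu/da, c→filax_ol) : created
-- vault.openup(p→/vejemu/drim) : drilo
-- gauge.re(v→8136, u_from→in, u_to→mm) : 1033272/5
-- gauge.re(v→^, u_from→KiB, u_to→MiB) : 129159/640
-- vault.survey(p→/vejemu) : [crabrotr/, da, drim]


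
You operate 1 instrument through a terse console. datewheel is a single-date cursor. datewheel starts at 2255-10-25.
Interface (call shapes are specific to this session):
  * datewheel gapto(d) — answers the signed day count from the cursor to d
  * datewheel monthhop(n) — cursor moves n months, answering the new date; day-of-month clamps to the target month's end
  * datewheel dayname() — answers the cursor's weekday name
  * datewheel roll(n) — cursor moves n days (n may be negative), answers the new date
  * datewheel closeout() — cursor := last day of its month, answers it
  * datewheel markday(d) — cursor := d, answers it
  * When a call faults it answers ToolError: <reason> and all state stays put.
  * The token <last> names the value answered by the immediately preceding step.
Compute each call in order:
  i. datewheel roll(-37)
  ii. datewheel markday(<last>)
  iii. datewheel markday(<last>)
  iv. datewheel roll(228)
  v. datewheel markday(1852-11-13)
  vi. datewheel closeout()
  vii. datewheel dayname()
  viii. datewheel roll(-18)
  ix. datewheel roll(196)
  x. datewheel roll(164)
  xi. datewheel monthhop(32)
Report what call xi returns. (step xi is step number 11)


Answer: 1856-07-07

Derivation:
>> datewheel roll(n: -37)
<< 2255-09-18
>> datewheel markday(d: <last>)
<< 2255-09-18
>> datewheel markday(d: <last>)
<< 2255-09-18
>> datewheel roll(n: 228)
<< 2256-05-03
>> datewheel markday(d: 1852-11-13)
<< 1852-11-13
>> datewheel closeout()
<< 1852-11-30
>> datewheel dayname()
<< Tuesday
>> datewheel roll(n: -18)
<< 1852-11-12
>> datewheel roll(n: 196)
<< 1853-05-27
>> datewheel roll(n: 164)
<< 1853-11-07
>> datewheel monthhop(n: 32)
<< 1856-07-07


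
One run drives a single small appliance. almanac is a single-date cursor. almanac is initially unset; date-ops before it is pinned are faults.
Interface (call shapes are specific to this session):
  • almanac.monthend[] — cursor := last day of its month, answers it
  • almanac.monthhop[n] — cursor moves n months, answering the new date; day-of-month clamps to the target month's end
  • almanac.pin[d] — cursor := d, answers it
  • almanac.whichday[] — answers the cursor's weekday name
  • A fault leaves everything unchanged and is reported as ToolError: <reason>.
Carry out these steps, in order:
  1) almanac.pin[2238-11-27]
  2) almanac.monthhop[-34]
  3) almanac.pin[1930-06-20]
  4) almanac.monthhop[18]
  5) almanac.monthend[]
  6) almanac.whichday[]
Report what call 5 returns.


~$ almanac.pin d: 2238-11-27
  2238-11-27
~$ almanac.monthhop n: -34
  2236-01-27
~$ almanac.pin d: 1930-06-20
  1930-06-20
~$ almanac.monthhop n: 18
  1931-12-20
~$ almanac.monthend
  1931-12-31
~$ almanac.whichday
  Thursday

Answer: 1931-12-31


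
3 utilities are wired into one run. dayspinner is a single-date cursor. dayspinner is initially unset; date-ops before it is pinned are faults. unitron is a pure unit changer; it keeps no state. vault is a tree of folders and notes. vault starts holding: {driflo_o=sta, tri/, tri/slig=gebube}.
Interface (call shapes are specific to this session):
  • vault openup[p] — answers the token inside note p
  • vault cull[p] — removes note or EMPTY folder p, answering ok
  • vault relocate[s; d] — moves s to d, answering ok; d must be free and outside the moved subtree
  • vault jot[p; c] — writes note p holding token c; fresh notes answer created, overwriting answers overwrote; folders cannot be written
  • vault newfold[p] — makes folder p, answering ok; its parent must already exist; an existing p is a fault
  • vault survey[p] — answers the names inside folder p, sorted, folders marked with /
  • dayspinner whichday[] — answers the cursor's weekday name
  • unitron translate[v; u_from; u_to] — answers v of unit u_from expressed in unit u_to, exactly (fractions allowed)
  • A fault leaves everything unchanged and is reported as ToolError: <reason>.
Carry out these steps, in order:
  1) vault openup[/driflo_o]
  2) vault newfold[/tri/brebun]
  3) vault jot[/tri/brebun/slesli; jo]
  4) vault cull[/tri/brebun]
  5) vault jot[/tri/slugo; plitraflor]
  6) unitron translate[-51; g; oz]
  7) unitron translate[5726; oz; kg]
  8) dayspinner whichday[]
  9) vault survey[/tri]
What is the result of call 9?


! 1. vault openup(p=/driflo_o) ~> sta
! 2. vault newfold(p=/tri/brebun) ~> ok
! 3. vault jot(p=/tri/brebun/slesli, c=jo) ~> created
! 4. vault cull(p=/tri/brebun) ~> ToolError: not empty
! 5. vault jot(p=/tri/slugo, c=plitraflor) ~> created
! 6. unitron translate(v=-51, u_from=g, u_to=oz) ~> -81600000/45359237
! 7. unitron translate(v=5726, u_from=oz, u_to=kg) ~> 129863495531/800000000
! 8. dayspinner whichday() ~> ToolError: no date set
! 9. vault survey(p=/tri) ~> [brebun/, slig, slugo]

Answer: [brebun/, slig, slugo]


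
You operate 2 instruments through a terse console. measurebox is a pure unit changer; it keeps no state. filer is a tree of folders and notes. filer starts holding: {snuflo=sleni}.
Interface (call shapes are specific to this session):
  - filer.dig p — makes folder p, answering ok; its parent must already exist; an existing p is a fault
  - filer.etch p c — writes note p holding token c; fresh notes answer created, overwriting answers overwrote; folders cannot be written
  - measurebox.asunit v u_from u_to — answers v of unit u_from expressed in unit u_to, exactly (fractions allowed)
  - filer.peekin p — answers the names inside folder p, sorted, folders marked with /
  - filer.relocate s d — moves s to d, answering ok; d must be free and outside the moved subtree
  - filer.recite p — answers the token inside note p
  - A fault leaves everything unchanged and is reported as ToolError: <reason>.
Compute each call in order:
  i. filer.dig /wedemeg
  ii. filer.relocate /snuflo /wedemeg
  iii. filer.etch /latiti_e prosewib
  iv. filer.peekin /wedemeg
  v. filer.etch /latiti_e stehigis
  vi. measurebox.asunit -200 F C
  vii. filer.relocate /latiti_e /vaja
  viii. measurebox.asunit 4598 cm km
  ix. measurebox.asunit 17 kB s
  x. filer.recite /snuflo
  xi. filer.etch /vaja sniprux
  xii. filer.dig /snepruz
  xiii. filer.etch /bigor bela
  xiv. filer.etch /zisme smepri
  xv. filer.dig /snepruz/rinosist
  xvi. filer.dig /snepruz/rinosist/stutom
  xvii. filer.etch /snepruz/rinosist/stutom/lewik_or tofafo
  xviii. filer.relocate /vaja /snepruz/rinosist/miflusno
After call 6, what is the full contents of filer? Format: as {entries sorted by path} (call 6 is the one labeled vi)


> dig p='/wedemeg'
[out] ok
> relocate s='/snuflo' d='/wedemeg'
[out] ToolError: exists
> etch p='/latiti_e' c='prosewib'
[out] created
> peekin p='/wedemeg'
[out] []
> etch p='/latiti_e' c='stehigis'
[out] overwrote
> asunit v='-200' u_from='F' u_to='C'
[out] -1160/9
> relocate s='/latiti_e' d='/vaja'
[out] ok
> asunit v='4598' u_from='cm' u_to='km'
[out] 2299/50000
> asunit v='17' u_from='kB' u_to='s'
[out] ToolError: incompatible units
> recite p='/snuflo'
[out] sleni
> etch p='/vaja' c='sniprux'
[out] overwrote
> dig p='/snepruz'
[out] ok
> etch p='/bigor' c='bela'
[out] created
> etch p='/zisme' c='smepri'
[out] created
> dig p='/snepruz/rinosist'
[out] ok
> dig p='/snepruz/rinosist/stutom'
[out] ok
> etch p='/snepruz/rinosist/stutom/lewik_or' c='tofafo'
[out] created
> relocate s='/vaja' d='/snepruz/rinosist/miflusno'
[out] ok

Answer: {latiti_e=stehigis, snuflo=sleni, wedemeg/}


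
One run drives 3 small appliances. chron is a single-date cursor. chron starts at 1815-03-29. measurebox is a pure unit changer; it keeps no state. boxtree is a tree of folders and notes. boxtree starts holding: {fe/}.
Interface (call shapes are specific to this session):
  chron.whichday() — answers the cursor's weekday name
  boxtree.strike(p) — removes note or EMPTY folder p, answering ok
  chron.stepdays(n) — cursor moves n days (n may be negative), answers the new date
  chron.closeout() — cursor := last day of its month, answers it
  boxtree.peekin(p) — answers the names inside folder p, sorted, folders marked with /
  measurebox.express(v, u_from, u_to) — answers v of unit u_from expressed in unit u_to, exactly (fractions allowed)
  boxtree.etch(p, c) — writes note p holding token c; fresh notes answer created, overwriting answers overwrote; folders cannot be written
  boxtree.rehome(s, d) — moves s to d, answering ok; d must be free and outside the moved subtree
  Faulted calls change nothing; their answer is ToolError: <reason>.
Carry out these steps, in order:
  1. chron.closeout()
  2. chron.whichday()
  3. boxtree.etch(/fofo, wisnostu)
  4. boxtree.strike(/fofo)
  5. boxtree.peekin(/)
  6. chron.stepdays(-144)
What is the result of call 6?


Answer: 1814-11-07

Derivation:
;; 1. chron.closeout() : 1815-03-31
;; 2. chron.whichday() : Friday
;; 3. boxtree.etch(/fofo, wisnostu) : created
;; 4. boxtree.strike(/fofo) : ok
;; 5. boxtree.peekin(/) : [fe/]
;; 6. chron.stepdays(-144) : 1814-11-07


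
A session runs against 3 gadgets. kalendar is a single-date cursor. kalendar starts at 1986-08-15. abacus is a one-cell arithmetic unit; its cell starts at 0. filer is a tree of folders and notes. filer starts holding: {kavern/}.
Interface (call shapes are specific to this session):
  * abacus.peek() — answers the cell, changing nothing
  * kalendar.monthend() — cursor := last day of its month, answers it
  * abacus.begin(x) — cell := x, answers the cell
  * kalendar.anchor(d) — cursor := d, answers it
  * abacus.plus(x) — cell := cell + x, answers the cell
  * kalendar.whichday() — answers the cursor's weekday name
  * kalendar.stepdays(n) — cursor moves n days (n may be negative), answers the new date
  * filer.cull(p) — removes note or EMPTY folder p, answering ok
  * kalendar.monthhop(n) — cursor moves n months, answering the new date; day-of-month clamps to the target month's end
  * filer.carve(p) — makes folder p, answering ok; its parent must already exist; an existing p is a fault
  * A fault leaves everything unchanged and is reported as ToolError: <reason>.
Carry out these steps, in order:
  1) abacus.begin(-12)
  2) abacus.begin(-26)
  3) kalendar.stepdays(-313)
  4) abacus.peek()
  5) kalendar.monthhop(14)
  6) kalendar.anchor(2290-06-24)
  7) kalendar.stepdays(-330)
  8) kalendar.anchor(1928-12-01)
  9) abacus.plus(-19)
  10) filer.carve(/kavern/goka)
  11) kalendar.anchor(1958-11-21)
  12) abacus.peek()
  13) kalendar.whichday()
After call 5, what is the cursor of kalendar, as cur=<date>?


Answer: cur=1986-12-06

Derivation:
% begin x: -12
[out] -12
% begin x: -26
[out] -26
% stepdays n: -313
[out] 1985-10-06
% peek
[out] -26
% monthhop n: 14
[out] 1986-12-06
% anchor d: 2290-06-24
[out] 2290-06-24
% stepdays n: -330
[out] 2289-07-29
% anchor d: 1928-12-01
[out] 1928-12-01
% plus x: -19
[out] -45
% carve p: /kavern/goka
[out] ok
% anchor d: 1958-11-21
[out] 1958-11-21
% peek
[out] -45
% whichday
[out] Friday


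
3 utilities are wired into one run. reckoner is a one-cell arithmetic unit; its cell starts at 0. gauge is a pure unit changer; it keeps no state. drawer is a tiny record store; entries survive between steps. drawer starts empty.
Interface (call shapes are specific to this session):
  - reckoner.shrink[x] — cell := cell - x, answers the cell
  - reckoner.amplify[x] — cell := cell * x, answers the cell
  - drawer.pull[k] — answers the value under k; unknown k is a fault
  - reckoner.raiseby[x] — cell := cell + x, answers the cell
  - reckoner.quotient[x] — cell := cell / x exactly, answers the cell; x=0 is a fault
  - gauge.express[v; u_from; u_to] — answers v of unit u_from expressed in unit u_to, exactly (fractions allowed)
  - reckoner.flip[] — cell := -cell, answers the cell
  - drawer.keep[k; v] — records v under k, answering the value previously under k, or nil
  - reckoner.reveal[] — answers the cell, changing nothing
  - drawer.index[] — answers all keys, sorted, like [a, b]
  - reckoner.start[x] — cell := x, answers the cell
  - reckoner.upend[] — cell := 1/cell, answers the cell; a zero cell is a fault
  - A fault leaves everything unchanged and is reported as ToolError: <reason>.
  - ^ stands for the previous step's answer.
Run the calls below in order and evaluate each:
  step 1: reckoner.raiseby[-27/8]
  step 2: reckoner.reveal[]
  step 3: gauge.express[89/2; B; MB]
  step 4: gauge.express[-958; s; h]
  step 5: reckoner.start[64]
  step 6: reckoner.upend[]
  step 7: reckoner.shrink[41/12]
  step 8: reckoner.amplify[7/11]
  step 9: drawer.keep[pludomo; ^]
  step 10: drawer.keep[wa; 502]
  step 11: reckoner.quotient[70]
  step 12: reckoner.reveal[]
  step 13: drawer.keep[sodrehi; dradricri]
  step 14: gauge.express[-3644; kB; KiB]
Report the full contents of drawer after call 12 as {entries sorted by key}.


Answer: {pludomo=-4571/2112, wa=502}

Derivation:
! reckoner.raiseby(x: -27/8) ~> -27/8
! reckoner.reveal() ~> -27/8
! gauge.express(v: 89/2, u_from: B, u_to: MB) ~> 89/2000000
! gauge.express(v: -958, u_from: s, u_to: h) ~> -479/1800
! reckoner.start(x: 64) ~> 64
! reckoner.upend() ~> 1/64
! reckoner.shrink(x: 41/12) ~> -653/192
! reckoner.amplify(x: 7/11) ~> -4571/2112
! drawer.keep(k: pludomo, v: ^) ~> nil
! drawer.keep(k: wa, v: 502) ~> nil
! reckoner.quotient(x: 70) ~> -653/21120
! reckoner.reveal() ~> -653/21120
! drawer.keep(k: sodrehi, v: dradricri) ~> nil
! gauge.express(v: -3644, u_from: kB, u_to: KiB) ~> -113875/32


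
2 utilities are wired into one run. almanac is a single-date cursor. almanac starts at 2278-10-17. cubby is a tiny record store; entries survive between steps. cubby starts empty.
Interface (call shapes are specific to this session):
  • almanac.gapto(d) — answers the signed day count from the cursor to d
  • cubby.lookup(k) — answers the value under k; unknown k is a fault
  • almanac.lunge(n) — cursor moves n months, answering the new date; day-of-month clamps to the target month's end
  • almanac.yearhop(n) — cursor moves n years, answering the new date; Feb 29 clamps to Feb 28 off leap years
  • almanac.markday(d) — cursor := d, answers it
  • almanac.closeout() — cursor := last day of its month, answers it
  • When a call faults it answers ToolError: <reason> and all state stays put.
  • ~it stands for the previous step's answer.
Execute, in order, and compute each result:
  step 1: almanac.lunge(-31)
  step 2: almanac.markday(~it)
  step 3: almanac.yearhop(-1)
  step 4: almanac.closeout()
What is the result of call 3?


Answer: 2275-03-17

Derivation:
>>> almanac.lunge n→-31
  2276-03-17
>>> almanac.markday d→~it
  2276-03-17
>>> almanac.yearhop n→-1
  2275-03-17
>>> almanac.closeout
  2275-03-31


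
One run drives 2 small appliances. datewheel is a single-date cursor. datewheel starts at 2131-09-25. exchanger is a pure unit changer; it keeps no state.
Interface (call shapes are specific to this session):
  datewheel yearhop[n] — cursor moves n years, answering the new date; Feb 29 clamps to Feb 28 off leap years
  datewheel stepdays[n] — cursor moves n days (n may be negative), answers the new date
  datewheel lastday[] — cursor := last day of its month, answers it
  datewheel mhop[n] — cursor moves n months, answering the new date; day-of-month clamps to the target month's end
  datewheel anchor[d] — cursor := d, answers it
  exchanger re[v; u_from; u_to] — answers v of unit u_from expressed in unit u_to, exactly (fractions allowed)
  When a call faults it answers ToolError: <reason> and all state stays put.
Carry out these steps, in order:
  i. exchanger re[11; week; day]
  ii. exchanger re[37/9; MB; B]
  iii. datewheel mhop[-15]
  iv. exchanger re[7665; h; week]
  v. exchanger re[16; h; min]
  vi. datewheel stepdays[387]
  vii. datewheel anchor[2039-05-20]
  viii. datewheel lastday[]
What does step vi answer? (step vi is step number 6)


Answer: 2131-07-17

Derivation:
-> exchanger re(11, week, day)
<- 77
-> exchanger re(37/9, MB, B)
<- 37000000/9
-> datewheel mhop(-15)
<- 2130-06-25
-> exchanger re(7665, h, week)
<- 365/8
-> exchanger re(16, h, min)
<- 960
-> datewheel stepdays(387)
<- 2131-07-17
-> datewheel anchor(2039-05-20)
<- 2039-05-20
-> datewheel lastday()
<- 2039-05-31


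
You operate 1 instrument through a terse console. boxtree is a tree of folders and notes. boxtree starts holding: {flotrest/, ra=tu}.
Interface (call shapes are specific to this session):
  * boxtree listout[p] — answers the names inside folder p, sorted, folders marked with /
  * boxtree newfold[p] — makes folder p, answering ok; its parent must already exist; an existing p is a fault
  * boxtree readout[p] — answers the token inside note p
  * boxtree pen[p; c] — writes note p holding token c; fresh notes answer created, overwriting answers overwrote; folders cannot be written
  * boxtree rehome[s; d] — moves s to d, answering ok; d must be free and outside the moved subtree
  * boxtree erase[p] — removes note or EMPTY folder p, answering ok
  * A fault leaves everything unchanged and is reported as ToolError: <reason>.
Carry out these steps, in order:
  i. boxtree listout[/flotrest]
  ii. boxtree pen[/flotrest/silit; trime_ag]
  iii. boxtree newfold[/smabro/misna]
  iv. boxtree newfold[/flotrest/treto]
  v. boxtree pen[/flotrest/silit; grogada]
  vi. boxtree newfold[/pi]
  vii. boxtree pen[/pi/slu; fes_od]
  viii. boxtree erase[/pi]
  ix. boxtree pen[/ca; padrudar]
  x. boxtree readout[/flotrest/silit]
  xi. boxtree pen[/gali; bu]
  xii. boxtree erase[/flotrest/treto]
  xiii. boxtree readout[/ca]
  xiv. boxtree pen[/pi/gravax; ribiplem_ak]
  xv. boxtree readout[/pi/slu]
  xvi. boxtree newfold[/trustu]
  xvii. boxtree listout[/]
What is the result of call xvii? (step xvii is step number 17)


→ boxtree listout(p='/flotrest')
← []
→ boxtree pen(p='/flotrest/silit', c='trime_ag')
← created
→ boxtree newfold(p='/smabro/misna')
← ToolError: no parent
→ boxtree newfold(p='/flotrest/treto')
← ok
→ boxtree pen(p='/flotrest/silit', c='grogada')
← overwrote
→ boxtree newfold(p='/pi')
← ok
→ boxtree pen(p='/pi/slu', c='fes_od')
← created
→ boxtree erase(p='/pi')
← ToolError: not empty
→ boxtree pen(p='/ca', c='padrudar')
← created
→ boxtree readout(p='/flotrest/silit')
← grogada
→ boxtree pen(p='/gali', c='bu')
← created
→ boxtree erase(p='/flotrest/treto')
← ok
→ boxtree readout(p='/ca')
← padrudar
→ boxtree pen(p='/pi/gravax', c='ribiplem_ak')
← created
→ boxtree readout(p='/pi/slu')
← fes_od
→ boxtree newfold(p='/trustu')
← ok
→ boxtree listout(p='/')
← [ca, flotrest/, gali, pi/, ra, trustu/]

Answer: [ca, flotrest/, gali, pi/, ra, trustu/]


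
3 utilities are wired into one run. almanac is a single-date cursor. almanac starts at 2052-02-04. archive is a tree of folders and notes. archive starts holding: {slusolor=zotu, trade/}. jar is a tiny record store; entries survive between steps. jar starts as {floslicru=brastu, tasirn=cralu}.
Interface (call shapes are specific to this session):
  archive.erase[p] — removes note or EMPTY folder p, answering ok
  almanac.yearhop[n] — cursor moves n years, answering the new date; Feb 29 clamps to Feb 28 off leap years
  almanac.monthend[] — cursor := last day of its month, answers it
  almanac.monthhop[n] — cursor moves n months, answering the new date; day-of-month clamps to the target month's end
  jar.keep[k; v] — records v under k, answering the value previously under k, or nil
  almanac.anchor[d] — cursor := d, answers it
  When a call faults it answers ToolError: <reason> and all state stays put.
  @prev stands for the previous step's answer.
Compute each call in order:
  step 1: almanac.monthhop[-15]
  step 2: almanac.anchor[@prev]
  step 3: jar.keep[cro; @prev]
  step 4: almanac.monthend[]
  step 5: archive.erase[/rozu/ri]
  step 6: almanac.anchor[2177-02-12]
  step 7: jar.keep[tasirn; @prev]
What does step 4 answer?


Act: almanac.monthhop[n: -15]
Obs: 2050-11-04
Act: almanac.anchor[d: @prev]
Obs: 2050-11-04
Act: jar.keep[k: cro; v: @prev]
Obs: nil
Act: almanac.monthend[]
Obs: 2050-11-30
Act: archive.erase[p: /rozu/ri]
Obs: ToolError: not found
Act: almanac.anchor[d: 2177-02-12]
Obs: 2177-02-12
Act: jar.keep[k: tasirn; v: @prev]
Obs: cralu

Answer: 2050-11-30


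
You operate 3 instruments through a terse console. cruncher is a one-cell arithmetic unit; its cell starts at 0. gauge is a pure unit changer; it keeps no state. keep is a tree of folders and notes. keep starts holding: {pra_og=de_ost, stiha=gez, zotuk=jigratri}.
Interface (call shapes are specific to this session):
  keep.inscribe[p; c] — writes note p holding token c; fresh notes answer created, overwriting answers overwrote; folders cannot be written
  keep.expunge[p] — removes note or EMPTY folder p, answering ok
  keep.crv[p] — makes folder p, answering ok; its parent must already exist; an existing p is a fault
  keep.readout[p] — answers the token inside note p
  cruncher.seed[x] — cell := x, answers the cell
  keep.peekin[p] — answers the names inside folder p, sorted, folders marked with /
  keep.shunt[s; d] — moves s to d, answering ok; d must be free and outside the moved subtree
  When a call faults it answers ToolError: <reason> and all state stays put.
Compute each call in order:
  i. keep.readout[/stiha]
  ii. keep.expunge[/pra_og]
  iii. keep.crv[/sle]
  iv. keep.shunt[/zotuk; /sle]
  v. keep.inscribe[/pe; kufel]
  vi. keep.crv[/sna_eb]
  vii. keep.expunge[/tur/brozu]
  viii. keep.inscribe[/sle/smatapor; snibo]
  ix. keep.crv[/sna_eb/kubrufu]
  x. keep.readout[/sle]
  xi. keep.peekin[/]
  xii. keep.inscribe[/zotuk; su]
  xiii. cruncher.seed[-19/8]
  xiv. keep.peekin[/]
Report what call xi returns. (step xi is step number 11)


Then keep.readout with p: /stiha, which returns gez.
I try keep.expunge with p: /pra_og, → ok.
I call keep.crv with p: /sle, and see ok.
Now I run keep.shunt with s: /zotuk, d: /sle, and get ToolError: exists.
I call keep.inscribe with p: /pe, c: kufel, and observe created.
Then keep.crv with p: /sna_eb, and get ok.
I invoke keep.expunge with p: /tur/brozu: ToolError: not found.
I try keep.inscribe with p: /sle/smatapor, c: snibo, → created.
I run keep.crv with p: /sna_eb/kubrufu, and see ok.
Invoking keep.readout with p: /sle, and see ToolError: is a directory.
Then keep.peekin with p: /, yielding [pe, sle/, sna_eb/, stiha, zotuk].
I use keep.inscribe with p: /zotuk, c: su, yielding overwrote.
Next I call cruncher.seed with x: -19/8, → -19/8.
Calling keep.peekin with p: /, and see [pe, sle/, sna_eb/, stiha, zotuk].

Answer: [pe, sle/, sna_eb/, stiha, zotuk]


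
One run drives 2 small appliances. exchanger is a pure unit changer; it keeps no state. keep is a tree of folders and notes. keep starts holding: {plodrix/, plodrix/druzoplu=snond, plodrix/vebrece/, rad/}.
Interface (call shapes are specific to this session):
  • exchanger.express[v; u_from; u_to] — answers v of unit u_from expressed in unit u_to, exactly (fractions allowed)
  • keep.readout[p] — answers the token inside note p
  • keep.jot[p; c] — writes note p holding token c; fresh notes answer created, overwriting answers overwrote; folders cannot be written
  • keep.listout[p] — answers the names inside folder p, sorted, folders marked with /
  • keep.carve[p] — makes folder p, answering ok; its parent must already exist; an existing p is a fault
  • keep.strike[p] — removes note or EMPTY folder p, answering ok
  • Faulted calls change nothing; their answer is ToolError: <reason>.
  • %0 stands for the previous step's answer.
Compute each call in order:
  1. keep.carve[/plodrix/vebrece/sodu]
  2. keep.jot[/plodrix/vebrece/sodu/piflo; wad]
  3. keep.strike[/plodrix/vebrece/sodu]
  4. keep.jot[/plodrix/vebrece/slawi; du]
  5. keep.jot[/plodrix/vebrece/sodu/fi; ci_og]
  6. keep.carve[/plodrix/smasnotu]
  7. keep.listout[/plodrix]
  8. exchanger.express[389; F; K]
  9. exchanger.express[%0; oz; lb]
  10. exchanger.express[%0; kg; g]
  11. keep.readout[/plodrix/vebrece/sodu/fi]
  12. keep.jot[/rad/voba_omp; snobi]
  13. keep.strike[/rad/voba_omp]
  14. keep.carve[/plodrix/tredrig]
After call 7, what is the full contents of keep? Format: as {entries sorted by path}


Step: keep.carve[p='/plodrix/vebrece/sodu']
Result: ok
Step: keep.jot[p='/plodrix/vebrece/sodu/piflo'; c='wad']
Result: created
Step: keep.strike[p='/plodrix/vebrece/sodu']
Result: ToolError: not empty
Step: keep.jot[p='/plodrix/vebrece/slawi'; c='du']
Result: created
Step: keep.jot[p='/plodrix/vebrece/sodu/fi'; c='ci_og']
Result: created
Step: keep.carve[p='/plodrix/smasnotu']
Result: ok
Step: keep.listout[p='/plodrix']
Result: [druzoplu, smasnotu/, vebrece/]
Step: exchanger.express[v='389'; u_from='F'; u_to='K']
Result: 28289/60
Step: exchanger.express[v='%0'; u_from='oz'; u_to='lb']
Result: 28289/960
Step: exchanger.express[v='%0'; u_from='kg'; u_to='g']
Result: 707225/24
Step: keep.readout[p='/plodrix/vebrece/sodu/fi']
Result: ci_og
Step: keep.jot[p='/rad/voba_omp'; c='snobi']
Result: created
Step: keep.strike[p='/rad/voba_omp']
Result: ok
Step: keep.carve[p='/plodrix/tredrig']
Result: ok

Answer: {plodrix/, plodrix/druzoplu=snond, plodrix/smasnotu/, plodrix/vebrece/, plodrix/vebrece/slawi=du, plodrix/vebrece/sodu/, plodrix/vebrece/sodu/fi=ci_og, plodrix/vebrece/sodu/piflo=wad, rad/}


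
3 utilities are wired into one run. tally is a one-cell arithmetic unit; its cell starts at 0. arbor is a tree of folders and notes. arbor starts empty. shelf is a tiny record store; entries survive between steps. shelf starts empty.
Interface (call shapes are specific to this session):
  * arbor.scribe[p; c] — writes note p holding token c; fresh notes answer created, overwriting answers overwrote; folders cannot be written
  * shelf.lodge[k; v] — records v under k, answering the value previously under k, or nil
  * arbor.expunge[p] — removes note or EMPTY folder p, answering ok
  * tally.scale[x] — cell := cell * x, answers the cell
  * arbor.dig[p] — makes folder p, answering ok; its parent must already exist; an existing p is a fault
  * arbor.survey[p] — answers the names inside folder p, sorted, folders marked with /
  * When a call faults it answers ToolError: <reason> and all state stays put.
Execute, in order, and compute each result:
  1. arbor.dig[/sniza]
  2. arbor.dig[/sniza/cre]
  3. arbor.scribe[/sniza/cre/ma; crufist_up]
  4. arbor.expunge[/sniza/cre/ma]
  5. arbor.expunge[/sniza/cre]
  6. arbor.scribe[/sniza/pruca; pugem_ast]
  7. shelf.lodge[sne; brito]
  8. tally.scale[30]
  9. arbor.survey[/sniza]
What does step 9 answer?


-- 1. arbor.dig(p: /sniza) -> ok
-- 2. arbor.dig(p: /sniza/cre) -> ok
-- 3. arbor.scribe(p: /sniza/cre/ma, c: crufist_up) -> created
-- 4. arbor.expunge(p: /sniza/cre/ma) -> ok
-- 5. arbor.expunge(p: /sniza/cre) -> ok
-- 6. arbor.scribe(p: /sniza/pruca, c: pugem_ast) -> created
-- 7. shelf.lodge(k: sne, v: brito) -> nil
-- 8. tally.scale(x: 30) -> 0
-- 9. arbor.survey(p: /sniza) -> [pruca]

Answer: [pruca]


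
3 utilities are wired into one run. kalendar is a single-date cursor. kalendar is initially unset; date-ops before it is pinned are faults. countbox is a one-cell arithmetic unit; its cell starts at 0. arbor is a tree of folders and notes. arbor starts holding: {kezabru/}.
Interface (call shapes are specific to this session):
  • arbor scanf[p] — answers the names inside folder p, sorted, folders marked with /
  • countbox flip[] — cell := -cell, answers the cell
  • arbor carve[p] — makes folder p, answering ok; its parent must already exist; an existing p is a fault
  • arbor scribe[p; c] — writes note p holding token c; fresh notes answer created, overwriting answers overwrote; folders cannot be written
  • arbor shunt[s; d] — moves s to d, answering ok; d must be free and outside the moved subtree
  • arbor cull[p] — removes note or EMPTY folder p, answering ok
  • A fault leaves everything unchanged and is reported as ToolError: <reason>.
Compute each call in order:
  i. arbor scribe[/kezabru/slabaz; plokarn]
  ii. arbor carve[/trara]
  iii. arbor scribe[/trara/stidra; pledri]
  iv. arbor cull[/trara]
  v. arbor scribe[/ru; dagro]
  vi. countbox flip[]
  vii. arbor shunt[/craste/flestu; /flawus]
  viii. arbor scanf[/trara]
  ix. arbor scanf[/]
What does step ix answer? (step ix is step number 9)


Answer: [kezabru/, ru, trara/]

Derivation:
I run arbor scribe using p: /kezabru/slabaz, c: plokarn, giving created.
Calling arbor carve using p: /trara, — result: ok.
I invoke arbor scribe using p: /trara/stidra, c: pledri, and observe created.
Now I run arbor cull using p: /trara: ToolError: not empty.
Now I run arbor scribe using p: /ru, c: dagro, yielding created.
I use countbox flip, yielding 0.
Using arbor shunt using s: /craste/flestu, d: /flawus, → ToolError: not found.
I use arbor scanf using p: /trara, which returns [stidra].
Invoking arbor scanf using p: /, → [kezabru/, ru, trara/].


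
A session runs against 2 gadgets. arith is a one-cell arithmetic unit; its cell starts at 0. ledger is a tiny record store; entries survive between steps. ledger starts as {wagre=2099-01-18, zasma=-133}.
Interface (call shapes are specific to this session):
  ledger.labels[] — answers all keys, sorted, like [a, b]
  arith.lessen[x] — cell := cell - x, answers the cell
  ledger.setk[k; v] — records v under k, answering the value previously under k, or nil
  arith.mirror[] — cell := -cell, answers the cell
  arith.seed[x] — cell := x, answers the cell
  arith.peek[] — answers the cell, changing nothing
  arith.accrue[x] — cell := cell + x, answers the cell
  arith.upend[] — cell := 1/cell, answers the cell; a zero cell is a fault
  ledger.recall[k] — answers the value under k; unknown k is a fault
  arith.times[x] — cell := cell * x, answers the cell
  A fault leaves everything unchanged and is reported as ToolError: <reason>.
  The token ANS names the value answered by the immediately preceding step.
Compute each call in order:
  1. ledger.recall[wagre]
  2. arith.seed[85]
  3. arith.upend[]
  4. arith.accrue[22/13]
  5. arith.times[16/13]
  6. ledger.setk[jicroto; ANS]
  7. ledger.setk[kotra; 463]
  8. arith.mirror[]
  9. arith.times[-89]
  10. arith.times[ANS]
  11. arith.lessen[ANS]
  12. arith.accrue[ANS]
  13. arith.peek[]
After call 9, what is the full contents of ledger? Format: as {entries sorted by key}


$ ledger.recall k='wagre'
:: 2099-01-18
$ arith.seed x='85'
:: 85
$ arith.upend
:: 1/85
$ arith.accrue x='22/13'
:: 1883/1105
$ arith.times x='16/13'
:: 30128/14365
$ ledger.setk k='jicroto' v='ANS'
:: nil
$ ledger.setk k='kotra' v='463'
:: nil
$ arith.mirror
:: -30128/14365
$ arith.times x='-89'
:: 2681392/14365
$ arith.times x='ANS'
:: 7189863057664/206353225
$ arith.lessen x='ANS'
:: 0
$ arith.accrue x='ANS'
:: 0
$ arith.peek
:: 0

Answer: {jicroto=30128/14365, kotra=463, wagre=2099-01-18, zasma=-133}
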